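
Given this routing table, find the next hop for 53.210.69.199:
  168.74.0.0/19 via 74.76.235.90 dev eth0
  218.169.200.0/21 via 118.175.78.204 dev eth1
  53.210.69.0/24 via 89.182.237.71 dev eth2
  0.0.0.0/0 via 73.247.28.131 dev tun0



Longest prefix match for 53.210.69.199:
  /19 168.74.0.0: no
  /21 218.169.200.0: no
  /24 53.210.69.0: MATCH
  /0 0.0.0.0: MATCH
Selected: next-hop 89.182.237.71 via eth2 (matched /24)


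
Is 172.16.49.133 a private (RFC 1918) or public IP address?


RFC 1918 private ranges:
  10.0.0.0/8 (10.0.0.0 - 10.255.255.255)
  172.16.0.0/12 (172.16.0.0 - 172.31.255.255)
  192.168.0.0/16 (192.168.0.0 - 192.168.255.255)
Private (in 172.16.0.0/12)


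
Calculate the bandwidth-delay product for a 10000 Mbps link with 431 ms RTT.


BDP = bandwidth * RTT
= 10000 Mbps * 431 ms
= 10000 * 1e6 * 431 / 1000 bits
= 4310000000 bits
= 538750000 bytes
= 526123.0469 KB
BDP = 4310000000 bits (538750000 bytes)


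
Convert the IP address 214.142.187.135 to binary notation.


214 = 11010110
142 = 10001110
187 = 10111011
135 = 10000111
Binary: 11010110.10001110.10111011.10000111


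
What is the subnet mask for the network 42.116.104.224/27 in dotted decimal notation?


/27 means 27 network bits, 5 host bits
Binary: 11111111111111111111111111100000
Mask: 255.255.255.224


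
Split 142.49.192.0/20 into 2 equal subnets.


New prefix = 20 + 1 = 21
Each subnet has 2048 addresses
  142.49.192.0/21
  142.49.200.0/21
Subnets: 142.49.192.0/21, 142.49.200.0/21


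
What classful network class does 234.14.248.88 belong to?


First octet: 234
Binary: 11101010
1110xxxx -> Class D (224-239)
Class D (multicast), default mask N/A


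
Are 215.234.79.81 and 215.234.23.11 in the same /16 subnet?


Mask: 255.255.0.0
215.234.79.81 AND mask = 215.234.0.0
215.234.23.11 AND mask = 215.234.0.0
Yes, same subnet (215.234.0.0)


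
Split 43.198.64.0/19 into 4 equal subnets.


New prefix = 19 + 2 = 21
Each subnet has 2048 addresses
  43.198.64.0/21
  43.198.72.0/21
  43.198.80.0/21
  43.198.88.0/21
Subnets: 43.198.64.0/21, 43.198.72.0/21, 43.198.80.0/21, 43.198.88.0/21


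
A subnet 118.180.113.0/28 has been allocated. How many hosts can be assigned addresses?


Host bits = 32 - 28 = 4
Total addresses = 2^4 = 16
Usable = total - 2 (network and broadcast)
Usable hosts: 14


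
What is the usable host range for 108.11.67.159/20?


Network: 108.11.64.0
Broadcast: 108.11.79.255
First usable = network + 1
Last usable = broadcast - 1
Range: 108.11.64.1 to 108.11.79.254


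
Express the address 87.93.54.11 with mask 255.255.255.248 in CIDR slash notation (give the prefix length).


Binary: 11111111.11111111.11111111.11111000
Count leading 1s
Prefix: /29


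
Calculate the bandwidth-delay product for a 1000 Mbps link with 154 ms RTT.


BDP = bandwidth * RTT
= 1000 Mbps * 154 ms
= 1000 * 1e6 * 154 / 1000 bits
= 154000000 bits
= 19250000 bytes
= 18798.8281 KB
BDP = 154000000 bits (19250000 bytes)


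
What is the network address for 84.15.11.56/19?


IP:   01010100.00001111.00001011.00111000
Mask: 11111111.11111111.11100000.00000000
AND operation:
Net:  01010100.00001111.00000000.00000000
Network: 84.15.0.0/19


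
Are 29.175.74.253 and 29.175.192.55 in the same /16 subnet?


Mask: 255.255.0.0
29.175.74.253 AND mask = 29.175.0.0
29.175.192.55 AND mask = 29.175.0.0
Yes, same subnet (29.175.0.0)


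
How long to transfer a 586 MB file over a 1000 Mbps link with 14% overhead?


Effective throughput = 1000 * (1 - 14/100) = 860 Mbps
File size in Mb = 586 * 8 = 4688 Mb
Time = 4688 / 860
Time = 5.4512 seconds


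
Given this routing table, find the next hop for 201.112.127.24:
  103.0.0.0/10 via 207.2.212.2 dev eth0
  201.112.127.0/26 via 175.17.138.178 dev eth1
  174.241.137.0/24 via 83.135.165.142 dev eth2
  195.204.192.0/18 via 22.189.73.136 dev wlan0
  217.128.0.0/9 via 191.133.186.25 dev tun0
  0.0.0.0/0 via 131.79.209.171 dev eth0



Longest prefix match for 201.112.127.24:
  /10 103.0.0.0: no
  /26 201.112.127.0: MATCH
  /24 174.241.137.0: no
  /18 195.204.192.0: no
  /9 217.128.0.0: no
  /0 0.0.0.0: MATCH
Selected: next-hop 175.17.138.178 via eth1 (matched /26)


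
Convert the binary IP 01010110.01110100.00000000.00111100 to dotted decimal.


01010110 = 86
01110100 = 116
00000000 = 0
00111100 = 60
IP: 86.116.0.60


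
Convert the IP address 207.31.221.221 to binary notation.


207 = 11001111
31 = 00011111
221 = 11011101
221 = 11011101
Binary: 11001111.00011111.11011101.11011101


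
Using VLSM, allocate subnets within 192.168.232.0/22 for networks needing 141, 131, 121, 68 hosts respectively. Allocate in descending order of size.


141 hosts -> /24 (254 usable): 192.168.232.0/24
131 hosts -> /24 (254 usable): 192.168.233.0/24
121 hosts -> /25 (126 usable): 192.168.234.0/25
68 hosts -> /25 (126 usable): 192.168.234.128/25
Allocation: 192.168.232.0/24 (141 hosts, 254 usable); 192.168.233.0/24 (131 hosts, 254 usable); 192.168.234.0/25 (121 hosts, 126 usable); 192.168.234.128/25 (68 hosts, 126 usable)


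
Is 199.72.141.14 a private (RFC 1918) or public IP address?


RFC 1918 private ranges:
  10.0.0.0/8 (10.0.0.0 - 10.255.255.255)
  172.16.0.0/12 (172.16.0.0 - 172.31.255.255)
  192.168.0.0/16 (192.168.0.0 - 192.168.255.255)
Public (not in any RFC 1918 range)


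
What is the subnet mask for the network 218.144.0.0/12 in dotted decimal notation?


/12 means 12 network bits, 20 host bits
Binary: 11111111111100000000000000000000
Mask: 255.240.0.0


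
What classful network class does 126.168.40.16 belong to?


First octet: 126
Binary: 01111110
0xxxxxxx -> Class A (1-126)
Class A, default mask 255.0.0.0 (/8)


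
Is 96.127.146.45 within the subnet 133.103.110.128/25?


Subnet network: 133.103.110.128
Test IP AND mask: 96.127.146.0
No, 96.127.146.45 is not in 133.103.110.128/25


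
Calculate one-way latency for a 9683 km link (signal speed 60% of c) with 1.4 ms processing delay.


Speed = 0.6 * 3e5 km/s = 180000 km/s
Propagation delay = 9683 / 180000 = 0.0538 s = 53.7944 ms
Processing delay = 1.4 ms
Total one-way latency = 55.1944 ms


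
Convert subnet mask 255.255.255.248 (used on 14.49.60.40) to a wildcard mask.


Subnet mask: 255.255.255.248
Wildcard = 255.255.255.255 - subnet mask
255 - 255 = 0
255 - 255 = 0
255 - 255 = 0
255 - 248 = 7
Wildcard: 0.0.0.7


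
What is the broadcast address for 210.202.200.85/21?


Network: 210.202.200.0/21
Host bits = 11
Set all host bits to 1:
Broadcast: 210.202.207.255


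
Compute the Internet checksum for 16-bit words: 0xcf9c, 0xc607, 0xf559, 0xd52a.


Sum all words (with carry folding):
+ 0xcf9c = 0xcf9c
+ 0xc607 = 0x95a4
+ 0xf559 = 0x8afe
+ 0xd52a = 0x6029
One's complement: ~0x6029
Checksum = 0x9fd6


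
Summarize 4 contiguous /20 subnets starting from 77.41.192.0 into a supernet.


Original prefix: /20
Number of subnets: 4 = 2^2
New prefix = 20 - 2 = 18
Supernet: 77.41.192.0/18


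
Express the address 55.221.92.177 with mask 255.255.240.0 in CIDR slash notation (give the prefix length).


Binary: 11111111.11111111.11110000.00000000
Count leading 1s
Prefix: /20


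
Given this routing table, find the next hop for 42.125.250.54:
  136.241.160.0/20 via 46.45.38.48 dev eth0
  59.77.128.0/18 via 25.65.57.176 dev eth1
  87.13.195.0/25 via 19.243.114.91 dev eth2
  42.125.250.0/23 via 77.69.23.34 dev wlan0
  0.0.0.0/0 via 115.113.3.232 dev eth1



Longest prefix match for 42.125.250.54:
  /20 136.241.160.0: no
  /18 59.77.128.0: no
  /25 87.13.195.0: no
  /23 42.125.250.0: MATCH
  /0 0.0.0.0: MATCH
Selected: next-hop 77.69.23.34 via wlan0 (matched /23)


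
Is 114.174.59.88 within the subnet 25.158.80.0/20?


Subnet network: 25.158.80.0
Test IP AND mask: 114.174.48.0
No, 114.174.59.88 is not in 25.158.80.0/20


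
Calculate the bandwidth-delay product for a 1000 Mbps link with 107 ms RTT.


BDP = bandwidth * RTT
= 1000 Mbps * 107 ms
= 1000 * 1e6 * 107 / 1000 bits
= 107000000 bits
= 13375000 bytes
= 13061.5234 KB
BDP = 107000000 bits (13375000 bytes)


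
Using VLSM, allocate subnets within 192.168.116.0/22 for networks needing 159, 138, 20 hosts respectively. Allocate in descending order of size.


159 hosts -> /24 (254 usable): 192.168.116.0/24
138 hosts -> /24 (254 usable): 192.168.117.0/24
20 hosts -> /27 (30 usable): 192.168.118.0/27
Allocation: 192.168.116.0/24 (159 hosts, 254 usable); 192.168.117.0/24 (138 hosts, 254 usable); 192.168.118.0/27 (20 hosts, 30 usable)


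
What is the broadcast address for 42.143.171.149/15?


Network: 42.142.0.0/15
Host bits = 17
Set all host bits to 1:
Broadcast: 42.143.255.255


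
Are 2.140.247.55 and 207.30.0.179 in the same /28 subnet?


Mask: 255.255.255.240
2.140.247.55 AND mask = 2.140.247.48
207.30.0.179 AND mask = 207.30.0.176
No, different subnets (2.140.247.48 vs 207.30.0.176)


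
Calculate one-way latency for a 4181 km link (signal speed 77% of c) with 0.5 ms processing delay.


Speed = 0.77 * 3e5 km/s = 231000 km/s
Propagation delay = 4181 / 231000 = 0.0181 s = 18.0996 ms
Processing delay = 0.5 ms
Total one-way latency = 18.5996 ms


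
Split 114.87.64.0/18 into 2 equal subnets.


New prefix = 18 + 1 = 19
Each subnet has 8192 addresses
  114.87.64.0/19
  114.87.96.0/19
Subnets: 114.87.64.0/19, 114.87.96.0/19


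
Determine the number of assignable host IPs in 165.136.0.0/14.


Host bits = 32 - 14 = 18
Total addresses = 2^18 = 262144
Usable = total - 2 (network and broadcast)
Usable hosts: 262142


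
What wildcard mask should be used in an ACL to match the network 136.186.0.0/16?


Subnet mask: 255.255.0.0
Wildcard = 255.255.255.255 - subnet mask
255 - 255 = 0
255 - 255 = 0
255 - 0 = 255
255 - 0 = 255
Wildcard: 0.0.255.255


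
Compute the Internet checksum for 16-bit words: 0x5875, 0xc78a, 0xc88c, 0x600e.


Sum all words (with carry folding):
+ 0x5875 = 0x5875
+ 0xc78a = 0x2000
+ 0xc88c = 0xe88c
+ 0x600e = 0x489b
One's complement: ~0x489b
Checksum = 0xb764


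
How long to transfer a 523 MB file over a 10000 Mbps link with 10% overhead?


Effective throughput = 10000 * (1 - 10/100) = 9000 Mbps
File size in Mb = 523 * 8 = 4184 Mb
Time = 4184 / 9000
Time = 0.4649 seconds


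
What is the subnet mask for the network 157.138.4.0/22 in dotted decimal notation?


/22 means 22 network bits, 10 host bits
Binary: 11111111111111111111110000000000
Mask: 255.255.252.0


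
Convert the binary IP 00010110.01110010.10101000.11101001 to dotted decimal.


00010110 = 22
01110010 = 114
10101000 = 168
11101001 = 233
IP: 22.114.168.233


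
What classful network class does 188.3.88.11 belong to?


First octet: 188
Binary: 10111100
10xxxxxx -> Class B (128-191)
Class B, default mask 255.255.0.0 (/16)


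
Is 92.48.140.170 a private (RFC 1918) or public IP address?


RFC 1918 private ranges:
  10.0.0.0/8 (10.0.0.0 - 10.255.255.255)
  172.16.0.0/12 (172.16.0.0 - 172.31.255.255)
  192.168.0.0/16 (192.168.0.0 - 192.168.255.255)
Public (not in any RFC 1918 range)


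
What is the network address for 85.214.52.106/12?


IP:   01010101.11010110.00110100.01101010
Mask: 11111111.11110000.00000000.00000000
AND operation:
Net:  01010101.11010000.00000000.00000000
Network: 85.208.0.0/12


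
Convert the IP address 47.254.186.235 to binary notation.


47 = 00101111
254 = 11111110
186 = 10111010
235 = 11101011
Binary: 00101111.11111110.10111010.11101011


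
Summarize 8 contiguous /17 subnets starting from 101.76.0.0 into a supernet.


Original prefix: /17
Number of subnets: 8 = 2^3
New prefix = 17 - 3 = 14
Supernet: 101.76.0.0/14


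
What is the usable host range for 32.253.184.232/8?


Network: 32.0.0.0
Broadcast: 32.255.255.255
First usable = network + 1
Last usable = broadcast - 1
Range: 32.0.0.1 to 32.255.255.254


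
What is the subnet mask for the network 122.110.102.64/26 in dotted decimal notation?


/26 means 26 network bits, 6 host bits
Binary: 11111111111111111111111111000000
Mask: 255.255.255.192


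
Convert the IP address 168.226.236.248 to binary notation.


168 = 10101000
226 = 11100010
236 = 11101100
248 = 11111000
Binary: 10101000.11100010.11101100.11111000


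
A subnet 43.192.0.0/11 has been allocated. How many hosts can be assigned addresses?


Host bits = 32 - 11 = 21
Total addresses = 2^21 = 2097152
Usable = total - 2 (network and broadcast)
Usable hosts: 2097150


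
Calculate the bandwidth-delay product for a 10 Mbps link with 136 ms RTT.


BDP = bandwidth * RTT
= 10 Mbps * 136 ms
= 10 * 1e6 * 136 / 1000 bits
= 1360000 bits
= 170000 bytes
= 166.0156 KB
BDP = 1360000 bits (170000 bytes)


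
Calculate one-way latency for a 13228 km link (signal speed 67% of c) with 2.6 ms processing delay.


Speed = 0.67 * 3e5 km/s = 201000 km/s
Propagation delay = 13228 / 201000 = 0.0658 s = 65.8109 ms
Processing delay = 2.6 ms
Total one-way latency = 68.4109 ms


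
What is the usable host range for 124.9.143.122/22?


Network: 124.9.140.0
Broadcast: 124.9.143.255
First usable = network + 1
Last usable = broadcast - 1
Range: 124.9.140.1 to 124.9.143.254


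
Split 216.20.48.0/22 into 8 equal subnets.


New prefix = 22 + 3 = 25
Each subnet has 128 addresses
  216.20.48.0/25
  216.20.48.128/25
  216.20.49.0/25
  216.20.49.128/25
  216.20.50.0/25
  216.20.50.128/25
  216.20.51.0/25
  216.20.51.128/25
Subnets: 216.20.48.0/25, 216.20.48.128/25, 216.20.49.0/25, 216.20.49.128/25, 216.20.50.0/25, 216.20.50.128/25, 216.20.51.0/25, 216.20.51.128/25


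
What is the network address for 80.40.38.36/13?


IP:   01010000.00101000.00100110.00100100
Mask: 11111111.11111000.00000000.00000000
AND operation:
Net:  01010000.00101000.00000000.00000000
Network: 80.40.0.0/13


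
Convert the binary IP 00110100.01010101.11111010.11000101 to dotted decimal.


00110100 = 52
01010101 = 85
11111010 = 250
11000101 = 197
IP: 52.85.250.197


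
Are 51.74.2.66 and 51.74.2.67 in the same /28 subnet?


Mask: 255.255.255.240
51.74.2.66 AND mask = 51.74.2.64
51.74.2.67 AND mask = 51.74.2.64
Yes, same subnet (51.74.2.64)


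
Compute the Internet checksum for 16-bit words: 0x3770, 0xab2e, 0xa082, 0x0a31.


Sum all words (with carry folding):
+ 0x3770 = 0x3770
+ 0xab2e = 0xe29e
+ 0xa082 = 0x8321
+ 0x0a31 = 0x8d52
One's complement: ~0x8d52
Checksum = 0x72ad


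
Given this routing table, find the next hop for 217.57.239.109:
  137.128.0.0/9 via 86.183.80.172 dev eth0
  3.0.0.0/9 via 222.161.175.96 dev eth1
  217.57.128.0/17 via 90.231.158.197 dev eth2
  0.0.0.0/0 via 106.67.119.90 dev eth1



Longest prefix match for 217.57.239.109:
  /9 137.128.0.0: no
  /9 3.0.0.0: no
  /17 217.57.128.0: MATCH
  /0 0.0.0.0: MATCH
Selected: next-hop 90.231.158.197 via eth2 (matched /17)


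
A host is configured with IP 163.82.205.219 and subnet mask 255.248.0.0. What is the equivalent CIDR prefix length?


Binary: 11111111.11111000.00000000.00000000
Count leading 1s
Prefix: /13


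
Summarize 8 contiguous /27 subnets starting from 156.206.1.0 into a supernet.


Original prefix: /27
Number of subnets: 8 = 2^3
New prefix = 27 - 3 = 24
Supernet: 156.206.1.0/24


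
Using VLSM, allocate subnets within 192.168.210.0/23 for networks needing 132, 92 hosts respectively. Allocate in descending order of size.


132 hosts -> /24 (254 usable): 192.168.210.0/24
92 hosts -> /25 (126 usable): 192.168.211.0/25
Allocation: 192.168.210.0/24 (132 hosts, 254 usable); 192.168.211.0/25 (92 hosts, 126 usable)


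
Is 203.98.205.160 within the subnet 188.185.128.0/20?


Subnet network: 188.185.128.0
Test IP AND mask: 203.98.192.0
No, 203.98.205.160 is not in 188.185.128.0/20


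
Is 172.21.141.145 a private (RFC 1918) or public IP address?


RFC 1918 private ranges:
  10.0.0.0/8 (10.0.0.0 - 10.255.255.255)
  172.16.0.0/12 (172.16.0.0 - 172.31.255.255)
  192.168.0.0/16 (192.168.0.0 - 192.168.255.255)
Private (in 172.16.0.0/12)


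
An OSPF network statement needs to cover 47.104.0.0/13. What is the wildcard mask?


Subnet mask: 255.248.0.0
Wildcard = 255.255.255.255 - subnet mask
255 - 255 = 0
255 - 248 = 7
255 - 0 = 255
255 - 0 = 255
Wildcard: 0.7.255.255


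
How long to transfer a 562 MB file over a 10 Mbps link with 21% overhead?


Effective throughput = 10 * (1 - 21/100) = 7.9 Mbps
File size in Mb = 562 * 8 = 4496 Mb
Time = 4496 / 7.9
Time = 569.1139 seconds


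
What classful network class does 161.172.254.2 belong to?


First octet: 161
Binary: 10100001
10xxxxxx -> Class B (128-191)
Class B, default mask 255.255.0.0 (/16)


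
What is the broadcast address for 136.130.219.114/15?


Network: 136.130.0.0/15
Host bits = 17
Set all host bits to 1:
Broadcast: 136.131.255.255


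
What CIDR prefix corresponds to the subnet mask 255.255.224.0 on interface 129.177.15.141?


Binary: 11111111.11111111.11100000.00000000
Count leading 1s
Prefix: /19


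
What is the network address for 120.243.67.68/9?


IP:   01111000.11110011.01000011.01000100
Mask: 11111111.10000000.00000000.00000000
AND operation:
Net:  01111000.10000000.00000000.00000000
Network: 120.128.0.0/9


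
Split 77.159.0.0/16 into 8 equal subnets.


New prefix = 16 + 3 = 19
Each subnet has 8192 addresses
  77.159.0.0/19
  77.159.32.0/19
  77.159.64.0/19
  77.159.96.0/19
  77.159.128.0/19
  77.159.160.0/19
  77.159.192.0/19
  77.159.224.0/19
Subnets: 77.159.0.0/19, 77.159.32.0/19, 77.159.64.0/19, 77.159.96.0/19, 77.159.128.0/19, 77.159.160.0/19, 77.159.192.0/19, 77.159.224.0/19


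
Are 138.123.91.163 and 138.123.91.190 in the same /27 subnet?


Mask: 255.255.255.224
138.123.91.163 AND mask = 138.123.91.160
138.123.91.190 AND mask = 138.123.91.160
Yes, same subnet (138.123.91.160)


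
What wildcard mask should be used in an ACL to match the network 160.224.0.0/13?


Subnet mask: 255.248.0.0
Wildcard = 255.255.255.255 - subnet mask
255 - 255 = 0
255 - 248 = 7
255 - 0 = 255
255 - 0 = 255
Wildcard: 0.7.255.255


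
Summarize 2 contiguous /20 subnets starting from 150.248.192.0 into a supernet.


Original prefix: /20
Number of subnets: 2 = 2^1
New prefix = 20 - 1 = 19
Supernet: 150.248.192.0/19


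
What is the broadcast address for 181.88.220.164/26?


Network: 181.88.220.128/26
Host bits = 6
Set all host bits to 1:
Broadcast: 181.88.220.191


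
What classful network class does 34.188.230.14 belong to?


First octet: 34
Binary: 00100010
0xxxxxxx -> Class A (1-126)
Class A, default mask 255.0.0.0 (/8)


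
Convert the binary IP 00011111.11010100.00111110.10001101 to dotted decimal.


00011111 = 31
11010100 = 212
00111110 = 62
10001101 = 141
IP: 31.212.62.141


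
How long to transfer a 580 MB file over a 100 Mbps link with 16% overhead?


Effective throughput = 100 * (1 - 16/100) = 84 Mbps
File size in Mb = 580 * 8 = 4640 Mb
Time = 4640 / 84
Time = 55.2381 seconds


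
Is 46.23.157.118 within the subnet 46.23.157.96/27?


Subnet network: 46.23.157.96
Test IP AND mask: 46.23.157.96
Yes, 46.23.157.118 is in 46.23.157.96/27


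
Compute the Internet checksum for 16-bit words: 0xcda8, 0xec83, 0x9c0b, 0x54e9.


Sum all words (with carry folding):
+ 0xcda8 = 0xcda8
+ 0xec83 = 0xba2c
+ 0x9c0b = 0x5638
+ 0x54e9 = 0xab21
One's complement: ~0xab21
Checksum = 0x54de


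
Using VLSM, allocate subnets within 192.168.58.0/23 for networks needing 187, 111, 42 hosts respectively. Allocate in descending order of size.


187 hosts -> /24 (254 usable): 192.168.58.0/24
111 hosts -> /25 (126 usable): 192.168.59.0/25
42 hosts -> /26 (62 usable): 192.168.59.128/26
Allocation: 192.168.58.0/24 (187 hosts, 254 usable); 192.168.59.0/25 (111 hosts, 126 usable); 192.168.59.128/26 (42 hosts, 62 usable)


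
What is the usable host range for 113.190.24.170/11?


Network: 113.160.0.0
Broadcast: 113.191.255.255
First usable = network + 1
Last usable = broadcast - 1
Range: 113.160.0.1 to 113.191.255.254


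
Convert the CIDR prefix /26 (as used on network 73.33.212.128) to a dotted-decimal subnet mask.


/26 means 26 network bits, 6 host bits
Binary: 11111111111111111111111111000000
Mask: 255.255.255.192


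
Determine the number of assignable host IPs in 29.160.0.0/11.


Host bits = 32 - 11 = 21
Total addresses = 2^21 = 2097152
Usable = total - 2 (network and broadcast)
Usable hosts: 2097150


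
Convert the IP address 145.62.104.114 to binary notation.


145 = 10010001
62 = 00111110
104 = 01101000
114 = 01110010
Binary: 10010001.00111110.01101000.01110010


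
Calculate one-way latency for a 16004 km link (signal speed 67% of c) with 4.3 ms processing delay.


Speed = 0.67 * 3e5 km/s = 201000 km/s
Propagation delay = 16004 / 201000 = 0.0796 s = 79.6219 ms
Processing delay = 4.3 ms
Total one-way latency = 83.9219 ms


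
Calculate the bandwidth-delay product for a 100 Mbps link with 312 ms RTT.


BDP = bandwidth * RTT
= 100 Mbps * 312 ms
= 100 * 1e6 * 312 / 1000 bits
= 31200000 bits
= 3900000 bytes
= 3808.5938 KB
BDP = 31200000 bits (3900000 bytes)


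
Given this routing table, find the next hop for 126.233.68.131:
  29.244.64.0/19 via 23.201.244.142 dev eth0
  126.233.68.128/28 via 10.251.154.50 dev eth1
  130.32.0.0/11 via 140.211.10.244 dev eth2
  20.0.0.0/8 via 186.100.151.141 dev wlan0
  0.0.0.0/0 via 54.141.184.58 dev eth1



Longest prefix match for 126.233.68.131:
  /19 29.244.64.0: no
  /28 126.233.68.128: MATCH
  /11 130.32.0.0: no
  /8 20.0.0.0: no
  /0 0.0.0.0: MATCH
Selected: next-hop 10.251.154.50 via eth1 (matched /28)


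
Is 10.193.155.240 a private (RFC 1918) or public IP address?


RFC 1918 private ranges:
  10.0.0.0/8 (10.0.0.0 - 10.255.255.255)
  172.16.0.0/12 (172.16.0.0 - 172.31.255.255)
  192.168.0.0/16 (192.168.0.0 - 192.168.255.255)
Private (in 10.0.0.0/8)


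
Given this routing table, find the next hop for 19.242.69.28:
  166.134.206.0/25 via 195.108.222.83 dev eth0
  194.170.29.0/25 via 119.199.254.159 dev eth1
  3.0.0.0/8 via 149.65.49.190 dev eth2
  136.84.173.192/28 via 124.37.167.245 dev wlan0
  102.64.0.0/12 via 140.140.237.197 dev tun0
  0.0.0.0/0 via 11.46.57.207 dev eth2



Longest prefix match for 19.242.69.28:
  /25 166.134.206.0: no
  /25 194.170.29.0: no
  /8 3.0.0.0: no
  /28 136.84.173.192: no
  /12 102.64.0.0: no
  /0 0.0.0.0: MATCH
Selected: next-hop 11.46.57.207 via eth2 (matched /0)


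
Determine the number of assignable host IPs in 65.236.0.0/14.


Host bits = 32 - 14 = 18
Total addresses = 2^18 = 262144
Usable = total - 2 (network and broadcast)
Usable hosts: 262142


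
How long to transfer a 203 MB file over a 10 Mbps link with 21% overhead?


Effective throughput = 10 * (1 - 21/100) = 7.9 Mbps
File size in Mb = 203 * 8 = 1624 Mb
Time = 1624 / 7.9
Time = 205.5696 seconds


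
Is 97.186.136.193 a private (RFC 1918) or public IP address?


RFC 1918 private ranges:
  10.0.0.0/8 (10.0.0.0 - 10.255.255.255)
  172.16.0.0/12 (172.16.0.0 - 172.31.255.255)
  192.168.0.0/16 (192.168.0.0 - 192.168.255.255)
Public (not in any RFC 1918 range)


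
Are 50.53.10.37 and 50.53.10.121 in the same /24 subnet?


Mask: 255.255.255.0
50.53.10.37 AND mask = 50.53.10.0
50.53.10.121 AND mask = 50.53.10.0
Yes, same subnet (50.53.10.0)


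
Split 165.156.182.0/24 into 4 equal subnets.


New prefix = 24 + 2 = 26
Each subnet has 64 addresses
  165.156.182.0/26
  165.156.182.64/26
  165.156.182.128/26
  165.156.182.192/26
Subnets: 165.156.182.0/26, 165.156.182.64/26, 165.156.182.128/26, 165.156.182.192/26


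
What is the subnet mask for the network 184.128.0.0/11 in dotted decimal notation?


/11 means 11 network bits, 21 host bits
Binary: 11111111111000000000000000000000
Mask: 255.224.0.0


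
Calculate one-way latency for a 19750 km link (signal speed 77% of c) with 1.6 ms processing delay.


Speed = 0.77 * 3e5 km/s = 231000 km/s
Propagation delay = 19750 / 231000 = 0.0855 s = 85.4978 ms
Processing delay = 1.6 ms
Total one-way latency = 87.0978 ms


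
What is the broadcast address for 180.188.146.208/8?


Network: 180.0.0.0/8
Host bits = 24
Set all host bits to 1:
Broadcast: 180.255.255.255


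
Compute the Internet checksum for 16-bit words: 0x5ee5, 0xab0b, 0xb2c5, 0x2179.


Sum all words (with carry folding):
+ 0x5ee5 = 0x5ee5
+ 0xab0b = 0x09f1
+ 0xb2c5 = 0xbcb6
+ 0x2179 = 0xde2f
One's complement: ~0xde2f
Checksum = 0x21d0


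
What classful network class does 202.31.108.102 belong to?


First octet: 202
Binary: 11001010
110xxxxx -> Class C (192-223)
Class C, default mask 255.255.255.0 (/24)


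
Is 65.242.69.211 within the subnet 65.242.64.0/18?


Subnet network: 65.242.64.0
Test IP AND mask: 65.242.64.0
Yes, 65.242.69.211 is in 65.242.64.0/18


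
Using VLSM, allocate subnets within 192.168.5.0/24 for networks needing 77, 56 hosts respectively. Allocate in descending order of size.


77 hosts -> /25 (126 usable): 192.168.5.0/25
56 hosts -> /26 (62 usable): 192.168.5.128/26
Allocation: 192.168.5.0/25 (77 hosts, 126 usable); 192.168.5.128/26 (56 hosts, 62 usable)


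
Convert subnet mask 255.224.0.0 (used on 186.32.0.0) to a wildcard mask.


Subnet mask: 255.224.0.0
Wildcard = 255.255.255.255 - subnet mask
255 - 255 = 0
255 - 224 = 31
255 - 0 = 255
255 - 0 = 255
Wildcard: 0.31.255.255


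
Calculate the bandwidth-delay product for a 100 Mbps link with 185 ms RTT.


BDP = bandwidth * RTT
= 100 Mbps * 185 ms
= 100 * 1e6 * 185 / 1000 bits
= 18500000 bits
= 2312500 bytes
= 2258.3008 KB
BDP = 18500000 bits (2312500 bytes)


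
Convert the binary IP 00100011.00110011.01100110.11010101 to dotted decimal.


00100011 = 35
00110011 = 51
01100110 = 102
11010101 = 213
IP: 35.51.102.213


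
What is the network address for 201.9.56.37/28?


IP:   11001001.00001001.00111000.00100101
Mask: 11111111.11111111.11111111.11110000
AND operation:
Net:  11001001.00001001.00111000.00100000
Network: 201.9.56.32/28


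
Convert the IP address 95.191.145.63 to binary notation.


95 = 01011111
191 = 10111111
145 = 10010001
63 = 00111111
Binary: 01011111.10111111.10010001.00111111


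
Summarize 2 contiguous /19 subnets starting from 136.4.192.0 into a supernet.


Original prefix: /19
Number of subnets: 2 = 2^1
New prefix = 19 - 1 = 18
Supernet: 136.4.192.0/18


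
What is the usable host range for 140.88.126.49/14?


Network: 140.88.0.0
Broadcast: 140.91.255.255
First usable = network + 1
Last usable = broadcast - 1
Range: 140.88.0.1 to 140.91.255.254


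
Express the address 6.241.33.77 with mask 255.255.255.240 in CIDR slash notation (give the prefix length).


Binary: 11111111.11111111.11111111.11110000
Count leading 1s
Prefix: /28


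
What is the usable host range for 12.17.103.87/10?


Network: 12.0.0.0
Broadcast: 12.63.255.255
First usable = network + 1
Last usable = broadcast - 1
Range: 12.0.0.1 to 12.63.255.254


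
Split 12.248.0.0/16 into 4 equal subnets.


New prefix = 16 + 2 = 18
Each subnet has 16384 addresses
  12.248.0.0/18
  12.248.64.0/18
  12.248.128.0/18
  12.248.192.0/18
Subnets: 12.248.0.0/18, 12.248.64.0/18, 12.248.128.0/18, 12.248.192.0/18


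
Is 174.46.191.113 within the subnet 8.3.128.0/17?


Subnet network: 8.3.128.0
Test IP AND mask: 174.46.128.0
No, 174.46.191.113 is not in 8.3.128.0/17


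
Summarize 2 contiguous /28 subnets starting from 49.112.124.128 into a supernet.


Original prefix: /28
Number of subnets: 2 = 2^1
New prefix = 28 - 1 = 27
Supernet: 49.112.124.128/27


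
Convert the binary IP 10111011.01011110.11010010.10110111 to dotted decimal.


10111011 = 187
01011110 = 94
11010010 = 210
10110111 = 183
IP: 187.94.210.183


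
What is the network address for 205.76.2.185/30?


IP:   11001101.01001100.00000010.10111001
Mask: 11111111.11111111.11111111.11111100
AND operation:
Net:  11001101.01001100.00000010.10111000
Network: 205.76.2.184/30


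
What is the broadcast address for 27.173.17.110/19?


Network: 27.173.0.0/19
Host bits = 13
Set all host bits to 1:
Broadcast: 27.173.31.255


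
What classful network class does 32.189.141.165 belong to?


First octet: 32
Binary: 00100000
0xxxxxxx -> Class A (1-126)
Class A, default mask 255.0.0.0 (/8)


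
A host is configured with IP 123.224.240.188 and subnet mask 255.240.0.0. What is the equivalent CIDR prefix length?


Binary: 11111111.11110000.00000000.00000000
Count leading 1s
Prefix: /12


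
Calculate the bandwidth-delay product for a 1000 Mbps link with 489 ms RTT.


BDP = bandwidth * RTT
= 1000 Mbps * 489 ms
= 1000 * 1e6 * 489 / 1000 bits
= 489000000 bits
= 61125000 bytes
= 59692.3828 KB
BDP = 489000000 bits (61125000 bytes)


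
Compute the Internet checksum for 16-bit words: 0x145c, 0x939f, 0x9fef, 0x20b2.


Sum all words (with carry folding):
+ 0x145c = 0x145c
+ 0x939f = 0xa7fb
+ 0x9fef = 0x47eb
+ 0x20b2 = 0x689d
One's complement: ~0x689d
Checksum = 0x9762


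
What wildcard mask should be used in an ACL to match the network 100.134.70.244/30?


Subnet mask: 255.255.255.252
Wildcard = 255.255.255.255 - subnet mask
255 - 255 = 0
255 - 255 = 0
255 - 255 = 0
255 - 252 = 3
Wildcard: 0.0.0.3


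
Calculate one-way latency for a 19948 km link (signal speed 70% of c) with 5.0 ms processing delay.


Speed = 0.7 * 3e5 km/s = 210000 km/s
Propagation delay = 19948 / 210000 = 0.095 s = 94.9905 ms
Processing delay = 5.0 ms
Total one-way latency = 99.9905 ms


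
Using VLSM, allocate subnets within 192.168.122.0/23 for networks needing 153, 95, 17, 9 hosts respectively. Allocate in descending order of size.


153 hosts -> /24 (254 usable): 192.168.122.0/24
95 hosts -> /25 (126 usable): 192.168.123.0/25
17 hosts -> /27 (30 usable): 192.168.123.128/27
9 hosts -> /28 (14 usable): 192.168.123.160/28
Allocation: 192.168.122.0/24 (153 hosts, 254 usable); 192.168.123.0/25 (95 hosts, 126 usable); 192.168.123.128/27 (17 hosts, 30 usable); 192.168.123.160/28 (9 hosts, 14 usable)


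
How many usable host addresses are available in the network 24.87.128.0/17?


Host bits = 32 - 17 = 15
Total addresses = 2^15 = 32768
Usable = total - 2 (network and broadcast)
Usable hosts: 32766


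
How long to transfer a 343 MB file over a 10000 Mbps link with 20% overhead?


Effective throughput = 10000 * (1 - 20/100) = 8000 Mbps
File size in Mb = 343 * 8 = 2744 Mb
Time = 2744 / 8000
Time = 0.343 seconds


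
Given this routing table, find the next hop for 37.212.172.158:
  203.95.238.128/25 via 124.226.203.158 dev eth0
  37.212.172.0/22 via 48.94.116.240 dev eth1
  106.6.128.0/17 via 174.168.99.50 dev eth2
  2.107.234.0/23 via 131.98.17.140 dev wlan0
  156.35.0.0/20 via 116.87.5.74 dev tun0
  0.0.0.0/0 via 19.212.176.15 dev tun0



Longest prefix match for 37.212.172.158:
  /25 203.95.238.128: no
  /22 37.212.172.0: MATCH
  /17 106.6.128.0: no
  /23 2.107.234.0: no
  /20 156.35.0.0: no
  /0 0.0.0.0: MATCH
Selected: next-hop 48.94.116.240 via eth1 (matched /22)


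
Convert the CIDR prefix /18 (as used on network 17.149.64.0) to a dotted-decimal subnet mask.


/18 means 18 network bits, 14 host bits
Binary: 11111111111111111100000000000000
Mask: 255.255.192.0


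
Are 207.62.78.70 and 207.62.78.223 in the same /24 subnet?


Mask: 255.255.255.0
207.62.78.70 AND mask = 207.62.78.0
207.62.78.223 AND mask = 207.62.78.0
Yes, same subnet (207.62.78.0)


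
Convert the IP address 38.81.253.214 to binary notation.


38 = 00100110
81 = 01010001
253 = 11111101
214 = 11010110
Binary: 00100110.01010001.11111101.11010110


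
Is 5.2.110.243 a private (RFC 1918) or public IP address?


RFC 1918 private ranges:
  10.0.0.0/8 (10.0.0.0 - 10.255.255.255)
  172.16.0.0/12 (172.16.0.0 - 172.31.255.255)
  192.168.0.0/16 (192.168.0.0 - 192.168.255.255)
Public (not in any RFC 1918 range)


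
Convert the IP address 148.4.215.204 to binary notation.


148 = 10010100
4 = 00000100
215 = 11010111
204 = 11001100
Binary: 10010100.00000100.11010111.11001100


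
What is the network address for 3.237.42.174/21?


IP:   00000011.11101101.00101010.10101110
Mask: 11111111.11111111.11111000.00000000
AND operation:
Net:  00000011.11101101.00101000.00000000
Network: 3.237.40.0/21


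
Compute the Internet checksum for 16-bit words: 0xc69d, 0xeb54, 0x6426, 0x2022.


Sum all words (with carry folding):
+ 0xc69d = 0xc69d
+ 0xeb54 = 0xb1f2
+ 0x6426 = 0x1619
+ 0x2022 = 0x363b
One's complement: ~0x363b
Checksum = 0xc9c4


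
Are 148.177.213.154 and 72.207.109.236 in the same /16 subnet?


Mask: 255.255.0.0
148.177.213.154 AND mask = 148.177.0.0
72.207.109.236 AND mask = 72.207.0.0
No, different subnets (148.177.0.0 vs 72.207.0.0)


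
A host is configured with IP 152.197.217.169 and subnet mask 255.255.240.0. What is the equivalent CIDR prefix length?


Binary: 11111111.11111111.11110000.00000000
Count leading 1s
Prefix: /20


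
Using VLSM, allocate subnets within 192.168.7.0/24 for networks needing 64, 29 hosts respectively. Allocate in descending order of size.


64 hosts -> /25 (126 usable): 192.168.7.0/25
29 hosts -> /27 (30 usable): 192.168.7.128/27
Allocation: 192.168.7.0/25 (64 hosts, 126 usable); 192.168.7.128/27 (29 hosts, 30 usable)


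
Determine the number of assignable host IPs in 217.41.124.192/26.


Host bits = 32 - 26 = 6
Total addresses = 2^6 = 64
Usable = total - 2 (network and broadcast)
Usable hosts: 62


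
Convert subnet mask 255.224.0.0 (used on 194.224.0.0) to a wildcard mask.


Subnet mask: 255.224.0.0
Wildcard = 255.255.255.255 - subnet mask
255 - 255 = 0
255 - 224 = 31
255 - 0 = 255
255 - 0 = 255
Wildcard: 0.31.255.255


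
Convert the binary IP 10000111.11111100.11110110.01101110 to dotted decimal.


10000111 = 135
11111100 = 252
11110110 = 246
01101110 = 110
IP: 135.252.246.110


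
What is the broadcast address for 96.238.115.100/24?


Network: 96.238.115.0/24
Host bits = 8
Set all host bits to 1:
Broadcast: 96.238.115.255


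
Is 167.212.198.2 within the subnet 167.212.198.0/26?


Subnet network: 167.212.198.0
Test IP AND mask: 167.212.198.0
Yes, 167.212.198.2 is in 167.212.198.0/26


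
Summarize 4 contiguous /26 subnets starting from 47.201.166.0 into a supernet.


Original prefix: /26
Number of subnets: 4 = 2^2
New prefix = 26 - 2 = 24
Supernet: 47.201.166.0/24


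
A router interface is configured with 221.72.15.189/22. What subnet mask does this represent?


/22 means 22 network bits, 10 host bits
Binary: 11111111111111111111110000000000
Mask: 255.255.252.0


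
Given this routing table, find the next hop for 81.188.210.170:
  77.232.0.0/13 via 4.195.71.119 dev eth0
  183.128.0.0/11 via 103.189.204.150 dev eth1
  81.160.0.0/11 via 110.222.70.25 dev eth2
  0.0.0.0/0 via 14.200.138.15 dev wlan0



Longest prefix match for 81.188.210.170:
  /13 77.232.0.0: no
  /11 183.128.0.0: no
  /11 81.160.0.0: MATCH
  /0 0.0.0.0: MATCH
Selected: next-hop 110.222.70.25 via eth2 (matched /11)


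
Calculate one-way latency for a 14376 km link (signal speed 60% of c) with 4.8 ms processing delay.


Speed = 0.6 * 3e5 km/s = 180000 km/s
Propagation delay = 14376 / 180000 = 0.0799 s = 79.8667 ms
Processing delay = 4.8 ms
Total one-way latency = 84.6667 ms


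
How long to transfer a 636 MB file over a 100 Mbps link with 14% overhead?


Effective throughput = 100 * (1 - 14/100) = 86 Mbps
File size in Mb = 636 * 8 = 5088 Mb
Time = 5088 / 86
Time = 59.1628 seconds


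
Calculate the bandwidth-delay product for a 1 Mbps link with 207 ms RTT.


BDP = bandwidth * RTT
= 1 Mbps * 207 ms
= 1 * 1e6 * 207 / 1000 bits
= 207000 bits
= 25875 bytes
= 25.2686 KB
BDP = 207000 bits (25875 bytes)


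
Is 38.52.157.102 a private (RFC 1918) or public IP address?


RFC 1918 private ranges:
  10.0.0.0/8 (10.0.0.0 - 10.255.255.255)
  172.16.0.0/12 (172.16.0.0 - 172.31.255.255)
  192.168.0.0/16 (192.168.0.0 - 192.168.255.255)
Public (not in any RFC 1918 range)


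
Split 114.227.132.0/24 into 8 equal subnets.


New prefix = 24 + 3 = 27
Each subnet has 32 addresses
  114.227.132.0/27
  114.227.132.32/27
  114.227.132.64/27
  114.227.132.96/27
  114.227.132.128/27
  114.227.132.160/27
  114.227.132.192/27
  114.227.132.224/27
Subnets: 114.227.132.0/27, 114.227.132.32/27, 114.227.132.64/27, 114.227.132.96/27, 114.227.132.128/27, 114.227.132.160/27, 114.227.132.192/27, 114.227.132.224/27


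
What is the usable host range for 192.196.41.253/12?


Network: 192.192.0.0
Broadcast: 192.207.255.255
First usable = network + 1
Last usable = broadcast - 1
Range: 192.192.0.1 to 192.207.255.254


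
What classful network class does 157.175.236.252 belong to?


First octet: 157
Binary: 10011101
10xxxxxx -> Class B (128-191)
Class B, default mask 255.255.0.0 (/16)


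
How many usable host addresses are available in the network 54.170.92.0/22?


Host bits = 32 - 22 = 10
Total addresses = 2^10 = 1024
Usable = total - 2 (network and broadcast)
Usable hosts: 1022


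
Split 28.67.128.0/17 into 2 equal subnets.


New prefix = 17 + 1 = 18
Each subnet has 16384 addresses
  28.67.128.0/18
  28.67.192.0/18
Subnets: 28.67.128.0/18, 28.67.192.0/18


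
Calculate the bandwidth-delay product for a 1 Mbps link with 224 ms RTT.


BDP = bandwidth * RTT
= 1 Mbps * 224 ms
= 1 * 1e6 * 224 / 1000 bits
= 224000 bits
= 28000 bytes
= 27.3438 KB
BDP = 224000 bits (28000 bytes)


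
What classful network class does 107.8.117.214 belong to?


First octet: 107
Binary: 01101011
0xxxxxxx -> Class A (1-126)
Class A, default mask 255.0.0.0 (/8)


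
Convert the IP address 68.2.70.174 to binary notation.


68 = 01000100
2 = 00000010
70 = 01000110
174 = 10101110
Binary: 01000100.00000010.01000110.10101110


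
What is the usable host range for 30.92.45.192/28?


Network: 30.92.45.192
Broadcast: 30.92.45.207
First usable = network + 1
Last usable = broadcast - 1
Range: 30.92.45.193 to 30.92.45.206


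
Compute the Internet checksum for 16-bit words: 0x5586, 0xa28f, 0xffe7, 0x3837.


Sum all words (with carry folding):
+ 0x5586 = 0x5586
+ 0xa28f = 0xf815
+ 0xffe7 = 0xf7fd
+ 0x3837 = 0x3035
One's complement: ~0x3035
Checksum = 0xcfca


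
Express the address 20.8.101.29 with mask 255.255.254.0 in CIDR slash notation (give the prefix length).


Binary: 11111111.11111111.11111110.00000000
Count leading 1s
Prefix: /23


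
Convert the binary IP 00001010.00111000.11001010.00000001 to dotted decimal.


00001010 = 10
00111000 = 56
11001010 = 202
00000001 = 1
IP: 10.56.202.1


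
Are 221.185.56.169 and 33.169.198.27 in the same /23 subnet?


Mask: 255.255.254.0
221.185.56.169 AND mask = 221.185.56.0
33.169.198.27 AND mask = 33.169.198.0
No, different subnets (221.185.56.0 vs 33.169.198.0)


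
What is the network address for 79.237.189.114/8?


IP:   01001111.11101101.10111101.01110010
Mask: 11111111.00000000.00000000.00000000
AND operation:
Net:  01001111.00000000.00000000.00000000
Network: 79.0.0.0/8


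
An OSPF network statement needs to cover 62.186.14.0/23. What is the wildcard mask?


Subnet mask: 255.255.254.0
Wildcard = 255.255.255.255 - subnet mask
255 - 255 = 0
255 - 255 = 0
255 - 254 = 1
255 - 0 = 255
Wildcard: 0.0.1.255


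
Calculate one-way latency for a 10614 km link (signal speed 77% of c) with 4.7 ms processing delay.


Speed = 0.77 * 3e5 km/s = 231000 km/s
Propagation delay = 10614 / 231000 = 0.0459 s = 45.9481 ms
Processing delay = 4.7 ms
Total one-way latency = 50.6481 ms


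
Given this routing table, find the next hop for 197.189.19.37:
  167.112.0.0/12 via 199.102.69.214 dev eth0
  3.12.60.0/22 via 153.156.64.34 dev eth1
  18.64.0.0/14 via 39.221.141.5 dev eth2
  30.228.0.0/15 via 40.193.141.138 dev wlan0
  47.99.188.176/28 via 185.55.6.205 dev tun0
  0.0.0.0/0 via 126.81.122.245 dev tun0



Longest prefix match for 197.189.19.37:
  /12 167.112.0.0: no
  /22 3.12.60.0: no
  /14 18.64.0.0: no
  /15 30.228.0.0: no
  /28 47.99.188.176: no
  /0 0.0.0.0: MATCH
Selected: next-hop 126.81.122.245 via tun0 (matched /0)
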